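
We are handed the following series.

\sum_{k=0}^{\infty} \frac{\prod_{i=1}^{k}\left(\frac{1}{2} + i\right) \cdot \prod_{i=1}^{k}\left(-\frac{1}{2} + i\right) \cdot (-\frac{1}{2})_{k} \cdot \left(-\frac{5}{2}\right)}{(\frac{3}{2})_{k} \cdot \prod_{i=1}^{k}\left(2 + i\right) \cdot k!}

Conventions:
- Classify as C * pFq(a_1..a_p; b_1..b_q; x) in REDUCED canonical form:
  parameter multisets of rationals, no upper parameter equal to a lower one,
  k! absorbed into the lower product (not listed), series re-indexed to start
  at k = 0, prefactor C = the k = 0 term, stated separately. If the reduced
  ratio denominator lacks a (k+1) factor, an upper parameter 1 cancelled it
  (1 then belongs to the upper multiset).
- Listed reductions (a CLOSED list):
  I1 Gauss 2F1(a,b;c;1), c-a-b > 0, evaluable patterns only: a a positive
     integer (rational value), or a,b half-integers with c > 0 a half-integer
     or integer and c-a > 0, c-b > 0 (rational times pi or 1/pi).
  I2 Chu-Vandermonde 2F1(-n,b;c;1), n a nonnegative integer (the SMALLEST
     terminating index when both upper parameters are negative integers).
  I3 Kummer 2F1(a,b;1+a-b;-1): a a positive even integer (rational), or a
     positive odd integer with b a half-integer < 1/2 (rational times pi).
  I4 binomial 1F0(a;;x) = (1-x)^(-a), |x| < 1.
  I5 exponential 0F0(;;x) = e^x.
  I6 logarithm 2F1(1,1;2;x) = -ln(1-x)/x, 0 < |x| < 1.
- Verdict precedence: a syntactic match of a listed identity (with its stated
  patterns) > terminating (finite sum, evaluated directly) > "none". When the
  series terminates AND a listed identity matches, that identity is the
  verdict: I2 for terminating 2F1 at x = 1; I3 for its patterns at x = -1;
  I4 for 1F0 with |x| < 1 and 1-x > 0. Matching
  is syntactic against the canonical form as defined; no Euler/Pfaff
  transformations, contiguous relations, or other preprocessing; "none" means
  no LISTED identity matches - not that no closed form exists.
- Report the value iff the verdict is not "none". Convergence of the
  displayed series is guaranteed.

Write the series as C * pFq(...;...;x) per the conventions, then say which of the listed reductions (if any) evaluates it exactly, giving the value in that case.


Prefactor -\frac{5}{2}, argument 1: 2F1 with upper {-\frac{1}{2}, \frac{1}{2}} over lower {3}. Verdict: Gauss's theorem I1 (half-integer case) applies (x = 1; upper {-\frac{1}{2}, \frac{1}{2}} half-integers, c = 3 in the evaluable pattern). Its exact value is \left(-\frac{64}{9}\right) / \pi.

Key observation: from the first term -\frac{5}{2}: the lower running product (C = -5/2) is a rising factorial.
Adjacent-term ratio: r(k) = 1 * (k-\frac{1}{2}) (k+\frac{1}{2}) / [(k+3) (k+1)] - rational; roots negated = parameters, x = 1, C = -\frac{5}{2}.


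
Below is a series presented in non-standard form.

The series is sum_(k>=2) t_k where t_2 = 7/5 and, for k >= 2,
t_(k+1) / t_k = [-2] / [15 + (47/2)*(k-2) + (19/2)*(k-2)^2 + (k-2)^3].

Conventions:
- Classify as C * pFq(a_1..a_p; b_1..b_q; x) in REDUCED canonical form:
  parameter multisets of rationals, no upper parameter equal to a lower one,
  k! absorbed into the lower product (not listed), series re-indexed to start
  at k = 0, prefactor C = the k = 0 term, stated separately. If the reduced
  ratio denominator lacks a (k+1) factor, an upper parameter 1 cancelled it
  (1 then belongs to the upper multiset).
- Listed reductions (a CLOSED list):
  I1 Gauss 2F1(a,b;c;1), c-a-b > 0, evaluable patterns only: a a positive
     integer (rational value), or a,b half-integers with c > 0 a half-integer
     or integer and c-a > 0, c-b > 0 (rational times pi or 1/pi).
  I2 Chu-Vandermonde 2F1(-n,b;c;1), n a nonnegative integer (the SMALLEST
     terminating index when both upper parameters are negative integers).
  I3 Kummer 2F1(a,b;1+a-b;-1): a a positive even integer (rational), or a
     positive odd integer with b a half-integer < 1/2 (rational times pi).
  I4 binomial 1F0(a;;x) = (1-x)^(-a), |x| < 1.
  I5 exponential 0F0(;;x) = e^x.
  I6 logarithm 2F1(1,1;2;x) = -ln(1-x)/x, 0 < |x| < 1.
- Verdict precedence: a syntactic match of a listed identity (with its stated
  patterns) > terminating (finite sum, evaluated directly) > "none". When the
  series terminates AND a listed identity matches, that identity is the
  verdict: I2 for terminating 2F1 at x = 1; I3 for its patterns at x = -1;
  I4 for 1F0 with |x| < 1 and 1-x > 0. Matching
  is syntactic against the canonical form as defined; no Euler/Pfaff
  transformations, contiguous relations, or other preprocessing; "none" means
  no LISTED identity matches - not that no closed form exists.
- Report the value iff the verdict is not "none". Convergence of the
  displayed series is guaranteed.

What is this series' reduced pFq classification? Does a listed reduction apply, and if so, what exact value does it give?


Structural cue: t_0 = 7/5 here, and factor the ratio over Q (C = 7/5): negated roots = parameters.
Consecutive-term ratio: r(k) = (-2) * 1 / [(k+5/2) (k+6) (k+1)] - rational in k, leading ratio (-2); with t_0 = 7/5, classification follows.

This is 7/5 * 0F2(-; 5/2, 6; -2) in reduced canonical form. Verdict: none - at argument -2 the multisets {-} ; {5/2, 6} match no listed identity.


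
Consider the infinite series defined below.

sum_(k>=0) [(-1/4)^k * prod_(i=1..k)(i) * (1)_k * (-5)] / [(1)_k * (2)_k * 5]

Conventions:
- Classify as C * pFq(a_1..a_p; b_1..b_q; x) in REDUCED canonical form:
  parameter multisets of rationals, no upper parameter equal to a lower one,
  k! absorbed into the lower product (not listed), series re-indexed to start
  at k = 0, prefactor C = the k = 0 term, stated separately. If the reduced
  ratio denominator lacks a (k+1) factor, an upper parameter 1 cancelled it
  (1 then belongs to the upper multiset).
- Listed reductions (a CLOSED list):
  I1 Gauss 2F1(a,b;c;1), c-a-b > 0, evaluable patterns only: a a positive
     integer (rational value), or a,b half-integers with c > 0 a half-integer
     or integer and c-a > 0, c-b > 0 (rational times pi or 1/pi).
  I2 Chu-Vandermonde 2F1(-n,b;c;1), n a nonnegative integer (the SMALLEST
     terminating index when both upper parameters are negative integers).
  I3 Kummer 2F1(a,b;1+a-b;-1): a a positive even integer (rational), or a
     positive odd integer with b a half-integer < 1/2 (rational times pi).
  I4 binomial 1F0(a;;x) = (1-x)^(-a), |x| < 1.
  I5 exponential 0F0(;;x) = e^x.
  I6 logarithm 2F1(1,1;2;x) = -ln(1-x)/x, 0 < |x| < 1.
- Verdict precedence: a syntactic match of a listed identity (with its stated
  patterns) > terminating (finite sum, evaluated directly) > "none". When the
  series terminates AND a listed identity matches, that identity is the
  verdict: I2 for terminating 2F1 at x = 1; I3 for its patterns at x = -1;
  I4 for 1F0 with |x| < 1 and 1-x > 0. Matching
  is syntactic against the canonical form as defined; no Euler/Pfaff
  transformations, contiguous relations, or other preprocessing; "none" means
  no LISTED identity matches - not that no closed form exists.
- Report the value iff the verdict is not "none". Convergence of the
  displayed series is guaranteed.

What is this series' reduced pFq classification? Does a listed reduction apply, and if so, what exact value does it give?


With C = -1: the canonical form is 2F1(1, 1; 2; -1/4). Verdict: the I6 logarithm reduction applies (the logarithm: parameters (1,1;2), x = -1/4). Its exact value is (-4) * ln(5/4).

First insight: from the first term -1: the running product (prefactor -1) telescopes to a rising factorial.
Step ratio: r(k) = (-1/4) * (k+1) (k+1) / [(k+2) (k+1)] - rational; roots negated = parameters, x = (-1/4), C = -1.


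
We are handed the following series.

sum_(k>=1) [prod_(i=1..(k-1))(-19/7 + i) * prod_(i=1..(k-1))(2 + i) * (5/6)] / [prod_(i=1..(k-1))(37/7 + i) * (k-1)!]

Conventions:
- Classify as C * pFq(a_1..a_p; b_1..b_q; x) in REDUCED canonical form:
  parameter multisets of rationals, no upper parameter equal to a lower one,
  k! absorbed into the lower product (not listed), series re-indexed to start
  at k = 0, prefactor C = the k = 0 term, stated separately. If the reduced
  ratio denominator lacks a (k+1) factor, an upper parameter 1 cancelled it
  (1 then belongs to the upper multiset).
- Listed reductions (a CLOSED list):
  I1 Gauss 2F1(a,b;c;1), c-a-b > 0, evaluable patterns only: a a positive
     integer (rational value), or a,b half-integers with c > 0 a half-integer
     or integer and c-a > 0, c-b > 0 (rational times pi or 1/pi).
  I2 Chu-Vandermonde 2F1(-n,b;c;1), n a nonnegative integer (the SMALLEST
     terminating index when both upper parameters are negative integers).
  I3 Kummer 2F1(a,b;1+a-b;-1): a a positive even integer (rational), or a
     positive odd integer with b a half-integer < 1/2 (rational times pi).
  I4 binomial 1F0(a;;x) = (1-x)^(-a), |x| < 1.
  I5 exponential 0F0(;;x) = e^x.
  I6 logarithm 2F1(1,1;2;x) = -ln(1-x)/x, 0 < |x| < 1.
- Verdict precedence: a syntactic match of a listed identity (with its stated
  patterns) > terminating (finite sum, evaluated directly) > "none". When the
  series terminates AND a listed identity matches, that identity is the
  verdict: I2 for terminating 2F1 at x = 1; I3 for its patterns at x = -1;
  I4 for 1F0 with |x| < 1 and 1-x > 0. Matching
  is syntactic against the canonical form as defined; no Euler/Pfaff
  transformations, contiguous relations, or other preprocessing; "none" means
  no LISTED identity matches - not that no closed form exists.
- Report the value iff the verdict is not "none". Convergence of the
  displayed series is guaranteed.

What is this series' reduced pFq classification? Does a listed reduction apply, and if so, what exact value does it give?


x = 1 here; the reduced form reads 2F1, upper {-12/7, 3}, lower {44/7}, C = 5/6. Verdict: Gauss's theorem (I1) matches (x = 1: the Gamma ratio telescopes since c-a-b = 5 > 0 and a = 3 in Z>0). Exact value: 4255/14406.

Key step: x = 1 and the running product (prefactor 5/6) telescopes to a rising factorial.
Consecutive-term ratio: r(k) = 1 * (k-12/7) (k+3) / [(k+44/7) (k+1)] - rational in k, leading ratio 1; with t_0 = 5/6, classification follows.


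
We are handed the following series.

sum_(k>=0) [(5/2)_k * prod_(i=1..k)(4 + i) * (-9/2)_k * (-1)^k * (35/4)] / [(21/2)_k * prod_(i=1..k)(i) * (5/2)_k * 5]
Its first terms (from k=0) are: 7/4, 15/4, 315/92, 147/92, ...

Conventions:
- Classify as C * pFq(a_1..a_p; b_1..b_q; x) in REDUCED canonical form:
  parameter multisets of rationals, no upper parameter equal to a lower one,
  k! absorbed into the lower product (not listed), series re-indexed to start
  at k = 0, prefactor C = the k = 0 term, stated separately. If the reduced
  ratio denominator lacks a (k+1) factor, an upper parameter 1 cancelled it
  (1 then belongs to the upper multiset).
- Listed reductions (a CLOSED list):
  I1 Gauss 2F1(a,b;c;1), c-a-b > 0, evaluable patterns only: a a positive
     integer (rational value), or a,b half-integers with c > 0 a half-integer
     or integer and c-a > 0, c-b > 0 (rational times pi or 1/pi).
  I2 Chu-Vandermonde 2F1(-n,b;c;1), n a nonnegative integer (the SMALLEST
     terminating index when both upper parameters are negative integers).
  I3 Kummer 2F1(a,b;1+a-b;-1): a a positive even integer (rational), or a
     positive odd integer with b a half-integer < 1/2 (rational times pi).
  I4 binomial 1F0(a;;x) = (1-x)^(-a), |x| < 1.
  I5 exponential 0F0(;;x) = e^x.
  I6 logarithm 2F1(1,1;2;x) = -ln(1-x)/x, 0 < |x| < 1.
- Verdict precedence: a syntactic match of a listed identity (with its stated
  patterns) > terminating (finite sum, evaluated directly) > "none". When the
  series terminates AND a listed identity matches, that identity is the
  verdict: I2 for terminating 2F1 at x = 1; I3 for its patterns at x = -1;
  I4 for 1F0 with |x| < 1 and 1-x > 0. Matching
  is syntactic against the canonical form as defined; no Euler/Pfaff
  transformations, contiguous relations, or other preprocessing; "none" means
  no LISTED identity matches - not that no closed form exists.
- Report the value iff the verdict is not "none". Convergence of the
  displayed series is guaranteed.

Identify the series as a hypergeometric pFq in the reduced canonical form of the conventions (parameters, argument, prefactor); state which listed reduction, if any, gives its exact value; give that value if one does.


First insight: t_0 = 7/4 here, and the parameter 5/2 appears in both the upper and lower lists and cancels.
Term ratio: r(k) = (-1) * (k-9/2) (k+5) / [(k+21/2) (k+1)] - rational; roots negated = parameters, x = (-1), C = 7/4.

This is 7/4 * 2F1(-9/2, 5; 21/2; -1) in reduced canonical form. Verdict (x = -1): Kummer (I3) applies (x = -1; c = 21/2 equals 1+a-b for upper {-9/2, 5}: listed pattern). Its exact value is (14549535/4194304) * pi.


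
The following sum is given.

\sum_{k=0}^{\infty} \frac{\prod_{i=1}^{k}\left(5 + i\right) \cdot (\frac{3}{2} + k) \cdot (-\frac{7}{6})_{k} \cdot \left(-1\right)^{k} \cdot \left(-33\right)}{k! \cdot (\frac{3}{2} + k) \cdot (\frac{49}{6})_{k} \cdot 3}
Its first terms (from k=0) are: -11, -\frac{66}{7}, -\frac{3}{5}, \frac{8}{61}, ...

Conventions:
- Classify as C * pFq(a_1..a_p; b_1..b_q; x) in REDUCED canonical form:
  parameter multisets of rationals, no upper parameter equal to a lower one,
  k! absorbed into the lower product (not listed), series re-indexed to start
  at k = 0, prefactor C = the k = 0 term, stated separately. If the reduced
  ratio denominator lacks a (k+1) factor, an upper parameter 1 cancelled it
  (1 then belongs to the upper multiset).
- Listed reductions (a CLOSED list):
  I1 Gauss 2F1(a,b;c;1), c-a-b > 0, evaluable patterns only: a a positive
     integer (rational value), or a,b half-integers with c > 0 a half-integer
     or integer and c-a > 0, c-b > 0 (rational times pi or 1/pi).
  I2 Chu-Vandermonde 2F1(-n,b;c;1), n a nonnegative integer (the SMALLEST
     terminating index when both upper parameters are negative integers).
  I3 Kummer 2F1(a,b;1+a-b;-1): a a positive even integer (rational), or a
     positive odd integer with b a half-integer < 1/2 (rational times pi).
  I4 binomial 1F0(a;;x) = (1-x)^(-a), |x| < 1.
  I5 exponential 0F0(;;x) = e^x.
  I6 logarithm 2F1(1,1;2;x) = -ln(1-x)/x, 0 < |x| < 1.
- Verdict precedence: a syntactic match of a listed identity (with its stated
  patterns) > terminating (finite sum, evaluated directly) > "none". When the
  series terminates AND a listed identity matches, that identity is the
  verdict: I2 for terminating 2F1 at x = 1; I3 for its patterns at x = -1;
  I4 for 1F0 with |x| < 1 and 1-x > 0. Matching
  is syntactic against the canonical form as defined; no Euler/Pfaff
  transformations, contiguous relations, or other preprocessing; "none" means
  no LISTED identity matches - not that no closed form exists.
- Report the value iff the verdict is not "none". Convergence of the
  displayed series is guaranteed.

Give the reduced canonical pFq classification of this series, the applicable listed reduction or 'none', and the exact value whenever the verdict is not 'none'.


At argument -1: a 2F1 with upper {-\frac{7}{6}, 6}, lower {\frac{49}{6}}, scaled by C = -11. Verdict (x = -1): the Kummer evaluation I3 applies (x = -1; c = \frac{49}{6} equals 1+a-b for upper {-\frac{7}{6}, 6}: listed pattern). Value: -\frac{542531}{25920}.

Key observation: with t_0 = -11, the constant factors (C = -11) combine into one prefactor.
Term ratio: r(k) = -1 * (k-\frac{7}{6}) (k+6) / [(k+\frac{49}{6}) (k+1)] - poly over poly, x = -1 from leading terms; C = -11 at k = 0.


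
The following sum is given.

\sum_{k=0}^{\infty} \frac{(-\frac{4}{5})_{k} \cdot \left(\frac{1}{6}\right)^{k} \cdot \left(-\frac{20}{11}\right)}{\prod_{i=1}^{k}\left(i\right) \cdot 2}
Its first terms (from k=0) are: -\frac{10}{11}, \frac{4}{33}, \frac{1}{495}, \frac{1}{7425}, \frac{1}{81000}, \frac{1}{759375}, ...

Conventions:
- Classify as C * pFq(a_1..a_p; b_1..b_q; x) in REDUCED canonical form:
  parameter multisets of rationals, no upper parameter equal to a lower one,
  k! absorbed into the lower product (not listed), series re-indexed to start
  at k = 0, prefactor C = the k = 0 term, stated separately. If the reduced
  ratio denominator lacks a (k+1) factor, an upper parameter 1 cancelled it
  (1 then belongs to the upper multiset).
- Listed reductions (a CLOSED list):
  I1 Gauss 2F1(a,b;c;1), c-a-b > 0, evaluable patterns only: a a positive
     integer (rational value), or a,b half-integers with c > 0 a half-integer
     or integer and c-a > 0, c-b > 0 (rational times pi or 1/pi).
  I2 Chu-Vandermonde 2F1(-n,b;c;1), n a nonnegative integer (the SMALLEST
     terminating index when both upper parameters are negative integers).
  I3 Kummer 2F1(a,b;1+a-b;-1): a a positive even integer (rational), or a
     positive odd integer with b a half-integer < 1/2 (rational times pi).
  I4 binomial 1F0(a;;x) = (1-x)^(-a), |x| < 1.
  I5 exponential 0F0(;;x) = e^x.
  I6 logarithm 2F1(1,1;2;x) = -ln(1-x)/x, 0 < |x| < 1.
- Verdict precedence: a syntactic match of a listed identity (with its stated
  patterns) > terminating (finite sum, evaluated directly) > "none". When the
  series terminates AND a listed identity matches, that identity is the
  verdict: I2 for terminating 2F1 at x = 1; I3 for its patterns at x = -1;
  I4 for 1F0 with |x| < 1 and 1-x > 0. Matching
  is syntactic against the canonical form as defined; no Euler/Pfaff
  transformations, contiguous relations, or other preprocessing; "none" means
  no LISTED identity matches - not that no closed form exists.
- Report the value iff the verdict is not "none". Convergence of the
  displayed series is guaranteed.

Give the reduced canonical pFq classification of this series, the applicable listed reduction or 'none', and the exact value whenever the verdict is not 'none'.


Canonical form: C = -\frac{10}{11} times 1F0 with upper {-\frac{4}{5}}, lower {-}, x = \frac{1}{6}. Verdict (x = \frac{1}{6}): the I4 binomial reduction applies (the 1F0 binomial series: exponent 4/5, x = \frac{1}{6}). Hence: \left(-\frac{10}{11}\right) \cdot \left(\frac{5}{6}\right)^{\frac{4}{5}}.

Key observation: t_0 = -\frac{10}{11} here, and the constant factors (C = -10/11) combine into one prefactor.
Term ratio: r(k) = \frac{1}{6} * (k-\frac{4}{5}) / [(k+1)] - rational in k. x = \frac{1}{6}; t_0 = -\frac{10}{11}; negate the roots.


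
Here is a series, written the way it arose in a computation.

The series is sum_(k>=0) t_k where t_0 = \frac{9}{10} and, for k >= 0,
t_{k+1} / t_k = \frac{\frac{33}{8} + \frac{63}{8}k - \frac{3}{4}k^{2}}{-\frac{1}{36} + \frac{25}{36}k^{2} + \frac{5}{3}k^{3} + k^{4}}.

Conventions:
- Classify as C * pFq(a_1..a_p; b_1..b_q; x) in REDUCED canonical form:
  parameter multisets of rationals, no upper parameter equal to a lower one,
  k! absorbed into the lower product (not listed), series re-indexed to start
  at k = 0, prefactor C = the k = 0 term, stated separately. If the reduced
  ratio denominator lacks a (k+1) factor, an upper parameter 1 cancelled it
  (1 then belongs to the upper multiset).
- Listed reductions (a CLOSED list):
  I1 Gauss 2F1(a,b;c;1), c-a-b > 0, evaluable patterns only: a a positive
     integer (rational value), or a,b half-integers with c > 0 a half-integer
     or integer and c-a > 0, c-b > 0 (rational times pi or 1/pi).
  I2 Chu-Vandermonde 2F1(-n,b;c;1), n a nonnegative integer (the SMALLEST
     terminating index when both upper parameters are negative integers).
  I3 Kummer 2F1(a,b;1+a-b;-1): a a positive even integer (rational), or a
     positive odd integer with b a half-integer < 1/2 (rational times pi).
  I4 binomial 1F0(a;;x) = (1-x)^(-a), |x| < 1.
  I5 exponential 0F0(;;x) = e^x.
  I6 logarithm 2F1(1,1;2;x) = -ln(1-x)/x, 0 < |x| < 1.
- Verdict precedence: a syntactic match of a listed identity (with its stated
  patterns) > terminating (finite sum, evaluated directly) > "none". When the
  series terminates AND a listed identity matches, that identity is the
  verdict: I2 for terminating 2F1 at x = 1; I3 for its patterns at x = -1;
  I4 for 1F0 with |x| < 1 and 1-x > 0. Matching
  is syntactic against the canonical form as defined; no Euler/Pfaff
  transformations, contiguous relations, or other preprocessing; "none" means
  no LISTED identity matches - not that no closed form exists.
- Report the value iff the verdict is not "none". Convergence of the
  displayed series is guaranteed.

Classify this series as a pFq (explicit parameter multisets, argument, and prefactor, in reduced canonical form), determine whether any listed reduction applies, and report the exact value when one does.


The series (x = -\frac{3}{4}) is 1F2: upper {-11}, lower {-\frac{1}{6}, \frac{1}{3}}, prefactor \frac{9}{10}. Verdict: terminating - upper parameter -11 makes this a finite sum (last index 11), evaluated exactly. Hence: -\frac{49019354950431416139652715145729}{56919674857618933549629440000}.

The tell: with t_0 = \frac{9}{10}, the parameter 1/2 appears in both the upper and lower lists and cancels.
Ratio: r(k) = -\frac{3}{4} * (k-11) / [(k-\frac{1}{6}) (k+\frac{1}{3}) (k+1)] - rational in k. x = -\frac{3}{4}; t_0 = \frac{9}{10}; negate the roots.


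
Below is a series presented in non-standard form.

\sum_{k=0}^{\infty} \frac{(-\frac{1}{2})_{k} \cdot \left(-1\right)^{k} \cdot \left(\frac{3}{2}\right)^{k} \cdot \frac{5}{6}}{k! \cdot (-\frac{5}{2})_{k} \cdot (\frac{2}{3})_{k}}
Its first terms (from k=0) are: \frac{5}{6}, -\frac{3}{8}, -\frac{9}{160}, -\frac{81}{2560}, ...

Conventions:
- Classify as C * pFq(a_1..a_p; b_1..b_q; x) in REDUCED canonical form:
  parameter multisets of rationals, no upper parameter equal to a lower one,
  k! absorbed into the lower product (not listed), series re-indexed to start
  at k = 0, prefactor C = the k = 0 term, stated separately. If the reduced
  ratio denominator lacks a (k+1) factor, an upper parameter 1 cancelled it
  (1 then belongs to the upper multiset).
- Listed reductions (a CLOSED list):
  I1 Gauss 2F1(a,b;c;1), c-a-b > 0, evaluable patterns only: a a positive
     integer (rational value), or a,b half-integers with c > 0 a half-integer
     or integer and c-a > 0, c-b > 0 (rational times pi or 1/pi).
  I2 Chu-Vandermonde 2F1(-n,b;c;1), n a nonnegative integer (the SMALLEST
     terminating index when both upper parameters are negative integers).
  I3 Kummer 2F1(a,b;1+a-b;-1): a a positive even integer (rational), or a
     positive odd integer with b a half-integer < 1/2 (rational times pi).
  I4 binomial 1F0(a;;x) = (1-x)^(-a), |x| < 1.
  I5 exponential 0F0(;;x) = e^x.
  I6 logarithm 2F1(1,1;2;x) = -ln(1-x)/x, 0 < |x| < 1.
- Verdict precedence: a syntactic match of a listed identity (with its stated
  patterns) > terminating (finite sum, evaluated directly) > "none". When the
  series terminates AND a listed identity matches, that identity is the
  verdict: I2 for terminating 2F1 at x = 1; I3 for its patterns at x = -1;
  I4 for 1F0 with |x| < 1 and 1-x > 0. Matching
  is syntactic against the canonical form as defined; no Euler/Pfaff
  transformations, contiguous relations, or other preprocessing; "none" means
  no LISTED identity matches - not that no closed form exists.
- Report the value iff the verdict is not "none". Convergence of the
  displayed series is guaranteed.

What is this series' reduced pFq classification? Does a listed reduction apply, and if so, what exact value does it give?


Key step: from the first term \frac{5}{6}: the (-1)^k factor (C = 5/6) folds into the argument's sign.
Adjacent-term ratio: r(k) = -\frac{3}{2} * (k-\frac{1}{2}) / [(k-\frac{5}{2}) (k+\frac{2}{3}) (k+1)] - rational in k, leading ratio -\frac{3}{2}; with t_0 = \frac{5}{6}, classification follows.

Classification (C = \frac{5}{6}): 1F2 with upper {-\frac{1}{2}}, lower {-\frac{5}{2}, \frac{2}{3}}, argument x = -\frac{3}{2}. Verdict: none here - no I1-I6 shape fits x = -\frac{3}{2} with lower {-\frac{5}{2}, \frac{2}{3}}.


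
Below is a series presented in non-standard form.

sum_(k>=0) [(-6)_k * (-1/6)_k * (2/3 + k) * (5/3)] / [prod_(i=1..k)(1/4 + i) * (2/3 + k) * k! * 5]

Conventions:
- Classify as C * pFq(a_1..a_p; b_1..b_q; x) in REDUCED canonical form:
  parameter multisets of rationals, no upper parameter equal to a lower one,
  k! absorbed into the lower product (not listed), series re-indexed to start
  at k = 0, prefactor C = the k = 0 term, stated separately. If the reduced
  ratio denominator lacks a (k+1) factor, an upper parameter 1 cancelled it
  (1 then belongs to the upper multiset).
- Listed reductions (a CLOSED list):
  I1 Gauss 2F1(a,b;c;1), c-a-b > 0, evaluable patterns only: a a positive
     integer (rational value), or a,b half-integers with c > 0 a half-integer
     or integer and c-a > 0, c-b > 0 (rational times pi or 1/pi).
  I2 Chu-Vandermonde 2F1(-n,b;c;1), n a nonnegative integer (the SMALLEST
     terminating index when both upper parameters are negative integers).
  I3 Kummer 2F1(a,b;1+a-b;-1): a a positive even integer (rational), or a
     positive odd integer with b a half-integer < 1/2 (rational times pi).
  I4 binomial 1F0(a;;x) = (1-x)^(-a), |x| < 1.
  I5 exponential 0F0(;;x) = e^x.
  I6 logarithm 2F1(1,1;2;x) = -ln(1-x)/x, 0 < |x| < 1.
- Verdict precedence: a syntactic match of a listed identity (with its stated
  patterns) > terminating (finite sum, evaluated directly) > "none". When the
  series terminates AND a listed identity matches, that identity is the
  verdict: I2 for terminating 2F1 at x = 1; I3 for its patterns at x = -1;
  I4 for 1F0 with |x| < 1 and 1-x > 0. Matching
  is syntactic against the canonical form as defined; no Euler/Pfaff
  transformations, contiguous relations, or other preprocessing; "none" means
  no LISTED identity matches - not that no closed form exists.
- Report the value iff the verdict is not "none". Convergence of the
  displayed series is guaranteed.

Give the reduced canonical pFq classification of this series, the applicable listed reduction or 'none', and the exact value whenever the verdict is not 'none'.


This is 1/3 * 2F1(-6, -1/6; 5/4; 1) in reduced canonical form. Verdict: the Chu-Vandermonde identity I2 matches (terminating 2F1 at x = 1 with n = 6, b = -1/6, c = 5/4). Hence: 693187/1476225.

Key step: t_0 being 1/3, the lower running product (C = 1/3) is a rising factorial.
Step ratio: r(k) = 1 * (k-6) (k-1/6) / [(k+5/4) (k+1)] - rational in k. x = 1; t_0 = 1/3; negate the roots.


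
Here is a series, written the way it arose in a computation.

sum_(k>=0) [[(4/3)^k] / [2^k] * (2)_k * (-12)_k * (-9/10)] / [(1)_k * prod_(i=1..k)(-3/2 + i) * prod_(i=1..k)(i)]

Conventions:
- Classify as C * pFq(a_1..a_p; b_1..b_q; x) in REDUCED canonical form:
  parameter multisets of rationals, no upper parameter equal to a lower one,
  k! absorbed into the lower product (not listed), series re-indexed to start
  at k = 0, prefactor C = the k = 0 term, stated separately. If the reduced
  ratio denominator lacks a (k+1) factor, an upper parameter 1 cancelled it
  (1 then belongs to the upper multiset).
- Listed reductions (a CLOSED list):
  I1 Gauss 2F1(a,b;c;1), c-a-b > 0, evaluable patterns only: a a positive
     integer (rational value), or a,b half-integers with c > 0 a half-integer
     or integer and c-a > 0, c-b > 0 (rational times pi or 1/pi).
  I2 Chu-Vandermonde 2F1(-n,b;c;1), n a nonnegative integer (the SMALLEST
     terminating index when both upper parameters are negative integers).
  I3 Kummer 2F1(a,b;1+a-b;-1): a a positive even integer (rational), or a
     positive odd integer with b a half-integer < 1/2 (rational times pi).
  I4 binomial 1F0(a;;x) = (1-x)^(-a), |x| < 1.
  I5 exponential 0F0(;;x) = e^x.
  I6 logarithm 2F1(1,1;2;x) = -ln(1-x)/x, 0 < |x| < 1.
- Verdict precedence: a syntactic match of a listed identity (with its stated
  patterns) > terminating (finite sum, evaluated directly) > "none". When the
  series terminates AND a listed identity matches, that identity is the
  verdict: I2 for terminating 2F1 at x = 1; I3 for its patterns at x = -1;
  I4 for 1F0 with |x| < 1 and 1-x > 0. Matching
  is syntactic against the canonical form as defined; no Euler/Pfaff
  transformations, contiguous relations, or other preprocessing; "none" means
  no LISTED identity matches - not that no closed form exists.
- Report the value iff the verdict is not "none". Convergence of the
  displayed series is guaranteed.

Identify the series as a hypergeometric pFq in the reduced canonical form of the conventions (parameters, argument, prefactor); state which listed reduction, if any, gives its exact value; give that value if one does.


Prefactor -9/10, argument 2/3: 2F2 with upper {-12, 2} over lower {-1/2, 1}. Verdict: terminating - upper -12 stops the sum at k = 12; the 13 terms are added exactly. Value: -7529391553343389/738075491039250.

Key step: with t_0 = -9/10, the lower running product (C = -9/10) is a rising factorial.
Step ratio: r(k) = (2/3) * (k-12) (k+2) / [(k-1/2) (k+1) (k+1)] ; factor over Q: parameters, x = (2/3), and C = -9/10.


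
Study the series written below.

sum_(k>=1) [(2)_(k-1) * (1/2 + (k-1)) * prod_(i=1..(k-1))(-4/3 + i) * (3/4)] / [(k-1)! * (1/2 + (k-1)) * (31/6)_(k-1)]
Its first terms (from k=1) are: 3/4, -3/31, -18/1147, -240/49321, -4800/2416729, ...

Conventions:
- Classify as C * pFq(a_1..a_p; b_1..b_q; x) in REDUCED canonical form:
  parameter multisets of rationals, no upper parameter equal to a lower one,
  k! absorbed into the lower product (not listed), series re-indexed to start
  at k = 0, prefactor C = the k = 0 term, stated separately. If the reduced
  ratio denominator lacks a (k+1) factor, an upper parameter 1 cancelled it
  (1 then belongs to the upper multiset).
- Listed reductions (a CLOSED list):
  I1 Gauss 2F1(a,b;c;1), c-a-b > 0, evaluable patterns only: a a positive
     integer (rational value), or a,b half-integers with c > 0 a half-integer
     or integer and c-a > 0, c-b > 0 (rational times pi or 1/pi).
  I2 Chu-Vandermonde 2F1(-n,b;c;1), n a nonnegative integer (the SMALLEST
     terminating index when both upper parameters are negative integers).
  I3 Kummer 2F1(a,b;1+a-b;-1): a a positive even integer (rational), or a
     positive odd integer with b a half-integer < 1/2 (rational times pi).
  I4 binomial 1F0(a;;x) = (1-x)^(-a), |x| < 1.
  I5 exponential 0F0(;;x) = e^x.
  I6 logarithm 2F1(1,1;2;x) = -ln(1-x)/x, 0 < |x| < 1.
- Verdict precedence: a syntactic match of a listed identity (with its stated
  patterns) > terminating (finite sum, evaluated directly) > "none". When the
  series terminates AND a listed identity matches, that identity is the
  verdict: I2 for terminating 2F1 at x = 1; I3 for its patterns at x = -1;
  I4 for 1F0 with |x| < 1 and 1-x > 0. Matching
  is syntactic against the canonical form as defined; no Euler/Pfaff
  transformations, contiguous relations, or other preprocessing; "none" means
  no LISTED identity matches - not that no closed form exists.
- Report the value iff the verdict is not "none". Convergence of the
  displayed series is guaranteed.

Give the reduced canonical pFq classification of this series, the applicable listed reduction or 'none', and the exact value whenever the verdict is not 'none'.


Key step: t_0 being 3/4, k + 1/2 divides numerator and denominator alike; C = 3/4, x = 1 after cancelling.
Consecutive-term ratio: r(k) = 1 * (k-1/3) (k+2) / [(k+31/6) (k+1)] ; factor over Q: parameters, x = 1, and C = 3/4.

This is 3/4 * 2F1(-1/3, 2; 31/6; 1) in reduced canonical form. Verdict: Gauss's theorem (I1) applies (x = 1: the Gamma ratio telescopes since c-a-b = 7/2 > 0 and a = 2 in Z>0). Hence: 475/756.


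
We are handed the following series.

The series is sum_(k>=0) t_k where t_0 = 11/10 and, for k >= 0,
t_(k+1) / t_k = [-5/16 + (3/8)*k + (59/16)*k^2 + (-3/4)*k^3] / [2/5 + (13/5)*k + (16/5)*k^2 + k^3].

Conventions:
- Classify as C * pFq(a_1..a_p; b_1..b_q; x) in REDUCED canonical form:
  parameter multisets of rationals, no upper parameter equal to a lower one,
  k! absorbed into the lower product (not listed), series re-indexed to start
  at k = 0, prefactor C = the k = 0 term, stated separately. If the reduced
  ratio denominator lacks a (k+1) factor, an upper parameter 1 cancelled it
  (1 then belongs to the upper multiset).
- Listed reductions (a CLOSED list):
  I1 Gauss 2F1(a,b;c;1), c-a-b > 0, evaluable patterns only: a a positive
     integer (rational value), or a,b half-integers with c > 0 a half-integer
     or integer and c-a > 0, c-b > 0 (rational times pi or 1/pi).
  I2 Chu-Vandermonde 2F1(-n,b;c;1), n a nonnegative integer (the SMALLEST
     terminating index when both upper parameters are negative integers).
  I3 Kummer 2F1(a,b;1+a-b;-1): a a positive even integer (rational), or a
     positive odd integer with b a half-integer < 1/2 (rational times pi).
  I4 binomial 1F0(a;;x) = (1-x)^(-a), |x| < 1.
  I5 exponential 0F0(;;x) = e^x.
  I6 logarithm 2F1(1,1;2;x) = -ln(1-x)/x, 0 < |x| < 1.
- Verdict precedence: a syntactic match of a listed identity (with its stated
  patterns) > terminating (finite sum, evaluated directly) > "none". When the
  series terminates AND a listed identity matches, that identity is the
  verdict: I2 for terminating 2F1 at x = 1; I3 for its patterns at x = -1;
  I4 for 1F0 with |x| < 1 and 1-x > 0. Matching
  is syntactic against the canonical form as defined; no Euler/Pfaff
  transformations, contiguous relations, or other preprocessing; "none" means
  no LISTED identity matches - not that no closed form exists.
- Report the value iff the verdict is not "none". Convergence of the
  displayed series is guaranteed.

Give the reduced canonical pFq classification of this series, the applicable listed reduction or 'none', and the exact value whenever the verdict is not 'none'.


This is 11/10 * 3F2(-5, -1/4, 1/3; 1/5, 2; -3/4) in reduced canonical form. Verdict: terminating. (-5)_k vanishes past k = 5, leaving a 6-term sum, computed directly. Exact value: -1639342289/6039797760.

Key step: from the first term 11/10: roots of the ratio polynomials (prefactor 11/10) are the negated parameters.
Step ratio: r(k) = (-3/4) * (k-5) (k-1/4) (k+1/3) / [(k+1/5) (k+2) (k+1)] - poly over poly, x = (-3/4) from leading terms; C = 11/10 at k = 0.


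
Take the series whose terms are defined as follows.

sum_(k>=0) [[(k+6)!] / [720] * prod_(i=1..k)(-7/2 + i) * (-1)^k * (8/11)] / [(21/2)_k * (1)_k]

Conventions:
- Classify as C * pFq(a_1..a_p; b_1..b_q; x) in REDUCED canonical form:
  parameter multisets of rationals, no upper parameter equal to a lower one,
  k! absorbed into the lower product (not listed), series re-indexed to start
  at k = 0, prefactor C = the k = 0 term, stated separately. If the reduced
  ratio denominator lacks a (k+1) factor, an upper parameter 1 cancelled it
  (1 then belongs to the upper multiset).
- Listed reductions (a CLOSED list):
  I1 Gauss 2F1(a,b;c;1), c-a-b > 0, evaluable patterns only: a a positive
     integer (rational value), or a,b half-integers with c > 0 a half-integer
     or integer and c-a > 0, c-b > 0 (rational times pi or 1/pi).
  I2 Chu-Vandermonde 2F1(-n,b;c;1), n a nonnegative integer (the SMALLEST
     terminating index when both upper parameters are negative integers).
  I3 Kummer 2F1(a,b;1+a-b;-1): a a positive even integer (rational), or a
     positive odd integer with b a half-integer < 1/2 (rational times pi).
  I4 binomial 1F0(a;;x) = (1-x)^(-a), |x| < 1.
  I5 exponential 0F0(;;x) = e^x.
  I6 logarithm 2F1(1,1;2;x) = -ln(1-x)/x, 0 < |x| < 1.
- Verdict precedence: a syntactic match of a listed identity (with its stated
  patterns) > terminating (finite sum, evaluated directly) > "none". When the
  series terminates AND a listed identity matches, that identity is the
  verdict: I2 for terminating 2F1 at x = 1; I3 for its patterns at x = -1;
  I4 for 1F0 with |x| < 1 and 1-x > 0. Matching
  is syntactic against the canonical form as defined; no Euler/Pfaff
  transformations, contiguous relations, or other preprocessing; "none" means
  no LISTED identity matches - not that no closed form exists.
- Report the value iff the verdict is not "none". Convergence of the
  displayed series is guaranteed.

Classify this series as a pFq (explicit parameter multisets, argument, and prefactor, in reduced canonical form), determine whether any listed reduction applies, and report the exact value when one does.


The tell: with t_0 = 8/11, (1)_k (C = 8/11, x = -1) is k! itself.
Step ratio: r(k) = (-1) * (k-5/2) (k+7) / [(k+21/2) (k+1)] - rational; roots negated = parameters, x = (-1), C = 8/11.

Classification (C = 8/11): 2F1 with upper {-5/2, 7}, lower {21/2}, argument x = -1. Verdict at x = -1: Kummer's theorem (I3) matches (x = -1; c = 21/2 equals 1+a-b for upper {-5/2, 7}: listed pattern). Exact value: (440895/524288) * pi.


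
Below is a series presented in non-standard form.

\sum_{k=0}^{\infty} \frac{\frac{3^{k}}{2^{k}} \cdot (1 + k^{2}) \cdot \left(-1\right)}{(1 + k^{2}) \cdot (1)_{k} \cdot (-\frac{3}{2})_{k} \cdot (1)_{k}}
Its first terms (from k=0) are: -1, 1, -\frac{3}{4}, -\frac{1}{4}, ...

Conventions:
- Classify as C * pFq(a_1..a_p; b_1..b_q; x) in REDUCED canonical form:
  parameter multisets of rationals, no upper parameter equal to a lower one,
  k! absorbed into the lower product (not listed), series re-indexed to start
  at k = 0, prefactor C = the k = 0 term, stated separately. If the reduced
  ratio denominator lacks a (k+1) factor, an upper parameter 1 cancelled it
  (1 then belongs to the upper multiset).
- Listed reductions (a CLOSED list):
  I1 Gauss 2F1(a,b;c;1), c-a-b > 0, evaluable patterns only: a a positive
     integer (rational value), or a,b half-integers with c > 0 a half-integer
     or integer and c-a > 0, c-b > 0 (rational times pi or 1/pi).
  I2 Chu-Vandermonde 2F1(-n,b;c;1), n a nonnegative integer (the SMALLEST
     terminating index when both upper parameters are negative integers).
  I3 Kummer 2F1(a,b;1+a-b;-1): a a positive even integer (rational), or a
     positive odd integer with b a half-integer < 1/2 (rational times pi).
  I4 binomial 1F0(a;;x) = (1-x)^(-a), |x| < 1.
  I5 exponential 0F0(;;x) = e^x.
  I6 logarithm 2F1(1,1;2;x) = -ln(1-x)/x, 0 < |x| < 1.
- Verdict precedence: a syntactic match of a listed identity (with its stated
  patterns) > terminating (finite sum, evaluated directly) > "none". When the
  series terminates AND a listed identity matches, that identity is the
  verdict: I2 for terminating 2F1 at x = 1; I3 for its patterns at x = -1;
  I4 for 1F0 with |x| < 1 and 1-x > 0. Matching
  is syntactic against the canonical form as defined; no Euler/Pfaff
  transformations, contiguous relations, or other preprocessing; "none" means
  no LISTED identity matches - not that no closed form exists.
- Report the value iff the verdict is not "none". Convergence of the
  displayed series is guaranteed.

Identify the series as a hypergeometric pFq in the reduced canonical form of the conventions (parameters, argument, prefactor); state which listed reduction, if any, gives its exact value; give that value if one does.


Classification (C = -1): 0F2 with upper {-}, lower {-\frac{3}{2}, 1}, argument x = \frac{3}{2}. Verdict: none. Every listed pattern misses the 0F2 form at \frac{3}{2}, upper {-}.

Structural cue: with t_0 = -1, the two geometric factors (prefactor -1) combine into one argument.
Step ratio: r(k) = \frac{3}{2} * 1 / [(k-\frac{3}{2}) (k+1) (k+1)] - rational in k, leading ratio \frac{3}{2}; with t_0 = -1, classification follows.


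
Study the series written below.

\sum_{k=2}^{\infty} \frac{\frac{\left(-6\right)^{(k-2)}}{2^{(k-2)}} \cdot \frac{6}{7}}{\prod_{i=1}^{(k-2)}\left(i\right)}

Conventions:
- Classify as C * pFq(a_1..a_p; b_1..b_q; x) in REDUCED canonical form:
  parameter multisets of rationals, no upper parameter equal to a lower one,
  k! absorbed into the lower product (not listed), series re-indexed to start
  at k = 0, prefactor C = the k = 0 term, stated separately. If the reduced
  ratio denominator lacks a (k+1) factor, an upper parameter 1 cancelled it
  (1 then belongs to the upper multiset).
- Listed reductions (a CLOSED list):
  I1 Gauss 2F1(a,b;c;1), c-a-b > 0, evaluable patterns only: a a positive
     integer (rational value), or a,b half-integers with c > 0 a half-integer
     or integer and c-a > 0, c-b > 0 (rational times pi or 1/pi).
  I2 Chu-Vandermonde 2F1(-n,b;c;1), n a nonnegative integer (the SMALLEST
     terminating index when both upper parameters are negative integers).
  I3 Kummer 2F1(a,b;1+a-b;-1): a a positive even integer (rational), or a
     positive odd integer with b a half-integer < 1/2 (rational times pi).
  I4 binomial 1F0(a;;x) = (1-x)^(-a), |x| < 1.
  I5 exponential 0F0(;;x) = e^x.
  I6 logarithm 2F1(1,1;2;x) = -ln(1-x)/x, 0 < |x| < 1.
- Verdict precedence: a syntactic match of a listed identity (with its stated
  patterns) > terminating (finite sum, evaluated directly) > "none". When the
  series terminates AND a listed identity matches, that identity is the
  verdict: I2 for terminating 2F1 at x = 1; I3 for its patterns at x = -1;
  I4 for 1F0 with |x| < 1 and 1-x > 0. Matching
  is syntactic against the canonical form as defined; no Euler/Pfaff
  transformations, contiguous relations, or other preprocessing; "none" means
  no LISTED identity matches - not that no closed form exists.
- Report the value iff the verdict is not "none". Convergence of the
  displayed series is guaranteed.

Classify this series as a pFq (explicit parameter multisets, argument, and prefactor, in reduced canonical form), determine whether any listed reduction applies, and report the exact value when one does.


The series (x = -3) is 0F0: upper {-}, lower {-}, prefactor \frac{6}{7}. Verdict: the exponential series (I5) fires (the 0F0 exponential series at x = -3). Its exact value is \frac{6}{7} \cdot e^{-3}.

The tell: x = -3 and the product of the first k integers (C = 6/7, x = -3) is k!.
Term ratio: r(k) = -3 * 1 / [(k+1)] ; factor over Q: parameters, x = -3, and C = \frac{6}{7}.
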